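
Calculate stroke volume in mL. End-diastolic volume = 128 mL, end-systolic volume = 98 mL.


SV = EDV - ESV
SV = 128 - 98
SV = 30 mL


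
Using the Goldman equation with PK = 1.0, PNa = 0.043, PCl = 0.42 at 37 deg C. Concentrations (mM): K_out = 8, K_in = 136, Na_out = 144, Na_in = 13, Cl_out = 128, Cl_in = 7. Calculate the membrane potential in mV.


Vm = (RT/F)*ln((PK*Ko + PNa*Nao + PCl*Cli)/(PK*Ki + PNa*Nai + PCl*Clo))
Numer = 17.132, Denom = 190.319
Vm = -64.35 mV


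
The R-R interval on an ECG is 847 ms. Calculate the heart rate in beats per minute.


HR = 60 / RR_interval(s)
RR = 847 ms = 0.847 s
HR = 60 / 0.847 = 70.84 bpm


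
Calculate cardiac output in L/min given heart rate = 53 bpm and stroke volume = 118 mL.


CO = HR * SV
CO = 53 * 118 / 1000
CO = 6.254 L/min


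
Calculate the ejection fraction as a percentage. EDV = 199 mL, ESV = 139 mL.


SV = EDV - ESV = 199 - 139 = 60 mL
EF = SV/EDV * 100 = 60/199 * 100
EF = 30.15%


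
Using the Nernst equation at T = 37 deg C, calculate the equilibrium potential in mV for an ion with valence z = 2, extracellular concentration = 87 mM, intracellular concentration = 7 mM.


E = (RT/(zF)) * ln(C_out/C_in)
T = 37 + 273.15 = 310.15 K
E = (8.314 * 310.15 / (2 * 96485)) * ln(87/7)
E = 33.67 mV


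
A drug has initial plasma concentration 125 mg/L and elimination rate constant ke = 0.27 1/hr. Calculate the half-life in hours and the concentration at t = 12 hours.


t_half = ln(2) / ke = 0.693147 / 0.27 = 2.567 hr
C(t) = C0 * exp(-ke*t) = 125 * exp(-0.27*12)
C(12) = 4.895 mg/L


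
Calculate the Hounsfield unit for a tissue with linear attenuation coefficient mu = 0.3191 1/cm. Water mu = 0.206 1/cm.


HU = ((mu_tissue - mu_water) / mu_water) * 1000
HU = ((0.3191 - 0.206) / 0.206) * 1000
HU = 549


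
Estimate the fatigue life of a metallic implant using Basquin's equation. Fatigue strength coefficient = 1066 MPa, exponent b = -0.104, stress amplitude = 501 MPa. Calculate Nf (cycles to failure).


sigma_a = sigma_f' * (2Nf)^b
2Nf = (sigma_a/sigma_f')^(1/b)
2Nf = (501/1066)^(1/-0.104)
2Nf = 1422.5643
Nf = 711.3


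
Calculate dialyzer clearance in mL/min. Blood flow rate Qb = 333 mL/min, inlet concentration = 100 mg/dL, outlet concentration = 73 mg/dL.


K = Qb * (Cb_in - Cb_out) / Cb_in
K = 333 * (100 - 73) / 100
K = 89.91 mL/min


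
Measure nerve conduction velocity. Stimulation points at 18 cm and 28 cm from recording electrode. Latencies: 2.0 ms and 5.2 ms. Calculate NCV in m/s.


Distance = (28 - 18) / 100 = 0.1 m
dt = (5.2 - 2.0) / 1000 = 0.0032 s
NCV = dist / dt = 31.25 m/s


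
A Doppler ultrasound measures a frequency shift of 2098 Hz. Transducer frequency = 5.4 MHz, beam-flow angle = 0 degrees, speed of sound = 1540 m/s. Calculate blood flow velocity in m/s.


v = fd * c / (2 * f0 * cos(theta))
v = 2098 * 1540 / (2 * 5.4000e+06 * cos(0))
v = 0.2992 m/s


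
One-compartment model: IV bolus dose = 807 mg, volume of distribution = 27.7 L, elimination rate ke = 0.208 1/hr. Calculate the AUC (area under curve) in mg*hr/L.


C0 = Dose/Vd = 807/27.7 = 29.1336 mg/L
AUC = C0/ke = 29.1336/0.208
AUC = 140.1 mg*hr/L


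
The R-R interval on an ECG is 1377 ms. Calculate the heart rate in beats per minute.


HR = 60 / RR_interval(s)
RR = 1377 ms = 1.377 s
HR = 60 / 1.377 = 43.57 bpm


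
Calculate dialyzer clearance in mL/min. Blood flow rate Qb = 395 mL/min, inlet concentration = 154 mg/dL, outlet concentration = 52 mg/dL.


K = Qb * (Cb_in - Cb_out) / Cb_in
K = 395 * (154 - 52) / 154
K = 261.6 mL/min


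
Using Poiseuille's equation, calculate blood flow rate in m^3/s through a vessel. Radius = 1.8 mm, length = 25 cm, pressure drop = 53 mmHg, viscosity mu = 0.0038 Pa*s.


Q = pi*r^4*dP / (8*mu*L)
r = 0.0018 m, L = 0.25 m
dP = 53 mmHg = 7066.066 Pa
Q = 3.0662e-05 m^3/s


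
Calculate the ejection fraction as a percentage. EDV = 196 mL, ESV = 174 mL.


SV = EDV - ESV = 196 - 174 = 22 mL
EF = SV/EDV * 100 = 22/196 * 100
EF = 11.22%


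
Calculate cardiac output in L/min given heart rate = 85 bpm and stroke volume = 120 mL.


CO = HR * SV
CO = 85 * 120 / 1000
CO = 10.2 L/min


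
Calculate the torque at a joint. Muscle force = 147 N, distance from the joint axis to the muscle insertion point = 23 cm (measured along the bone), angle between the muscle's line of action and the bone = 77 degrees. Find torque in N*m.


Torque = F * d * sin(theta)   (moment arm = d*sin(theta))
d = 23 cm = 0.23 m
Torque = 147 * 0.23 * sin(77)
Torque = 32.94 N*m


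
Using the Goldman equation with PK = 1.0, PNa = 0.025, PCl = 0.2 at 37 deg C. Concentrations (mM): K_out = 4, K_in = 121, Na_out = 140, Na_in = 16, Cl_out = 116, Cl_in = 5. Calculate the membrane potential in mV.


Vm = (RT/F)*ln((PK*Ko + PNa*Nao + PCl*Cli)/(PK*Ki + PNa*Nai + PCl*Clo))
Numer = 8.5, Denom = 144.6
Vm = -75.74 mV


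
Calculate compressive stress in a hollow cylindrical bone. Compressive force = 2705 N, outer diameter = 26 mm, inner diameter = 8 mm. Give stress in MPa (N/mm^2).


A = pi*(r_o^2 - r_i^2)
r_o = 13 mm, r_i = 4 mm
A = 480.664 mm^2
sigma = F/A = 2705 / 480.664
sigma = 5.628 MPa


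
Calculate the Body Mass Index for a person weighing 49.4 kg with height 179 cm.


BMI = weight / height^2
height = 179 cm = 1.79 m
BMI = 49.4 / 1.79^2
BMI = 15.42 kg/m^2


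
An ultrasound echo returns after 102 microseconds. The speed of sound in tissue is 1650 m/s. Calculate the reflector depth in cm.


depth = c * t / 2
t = 102 us = 1.0200e-04 s
depth = 1650 * 1.0200e-04 / 2
depth = 0.08415 m = 8.415 cm


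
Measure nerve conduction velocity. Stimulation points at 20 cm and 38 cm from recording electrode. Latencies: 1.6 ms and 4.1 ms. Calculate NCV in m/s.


Distance = (38 - 20) / 100 = 0.18 m
dt = (4.1 - 1.6) / 1000 = 0.0025 s
NCV = dist / dt = 72 m/s


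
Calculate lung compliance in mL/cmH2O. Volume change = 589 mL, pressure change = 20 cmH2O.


C = dV / dP
C = 589 / 20
C = 29.45 mL/cmH2O


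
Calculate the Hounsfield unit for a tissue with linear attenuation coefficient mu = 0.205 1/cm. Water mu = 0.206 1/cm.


HU = ((mu_tissue - mu_water) / mu_water) * 1000
HU = ((0.205 - 0.206) / 0.206) * 1000
HU = -4.854


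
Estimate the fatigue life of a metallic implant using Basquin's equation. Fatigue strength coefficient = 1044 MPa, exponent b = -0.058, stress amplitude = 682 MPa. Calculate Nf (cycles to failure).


sigma_a = sigma_f' * (2Nf)^b
2Nf = (sigma_a/sigma_f')^(1/b)
2Nf = (682/1044)^(1/-0.058)
2Nf = 1542.4427
Nf = 771.2


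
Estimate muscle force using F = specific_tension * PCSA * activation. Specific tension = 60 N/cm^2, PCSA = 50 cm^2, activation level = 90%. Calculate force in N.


F = sigma * PCSA * activation
F = 60 * 50 * 0.9
F = 2700 N


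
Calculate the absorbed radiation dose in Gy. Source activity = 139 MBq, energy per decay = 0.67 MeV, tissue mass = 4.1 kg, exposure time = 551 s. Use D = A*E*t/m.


A = 139 MBq = 1.3900e+08 Bq
E = 0.67 MeV = 1.07334e-13 J
D = A*E*t/m = 1.3900e+08*1.07334e-13*551/4.1
D = 0.002005 Gy


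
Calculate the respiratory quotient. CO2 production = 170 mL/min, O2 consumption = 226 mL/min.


RQ = VCO2 / VO2
RQ = 170 / 226
RQ = 0.7522


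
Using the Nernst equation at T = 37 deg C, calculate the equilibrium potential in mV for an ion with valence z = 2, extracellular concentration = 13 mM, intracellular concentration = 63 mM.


E = (RT/(zF)) * ln(C_out/C_in)
T = 37 + 273.15 = 310.15 K
E = (8.314 * 310.15 / (2 * 96485)) * ln(13/63)
E = -21.09 mV


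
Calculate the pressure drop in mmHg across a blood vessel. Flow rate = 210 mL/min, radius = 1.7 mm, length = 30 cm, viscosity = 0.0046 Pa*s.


dP = 8*mu*L*Q / (pi*r^4)
Q = 210 mL/min = 3.5e-06 m^3/s
dP = 1472.62 Pa = 1472.62 / 133.322 mmHg = 11.05 mmHg


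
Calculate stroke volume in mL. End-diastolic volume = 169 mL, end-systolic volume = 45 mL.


SV = EDV - ESV
SV = 169 - 45
SV = 124 mL


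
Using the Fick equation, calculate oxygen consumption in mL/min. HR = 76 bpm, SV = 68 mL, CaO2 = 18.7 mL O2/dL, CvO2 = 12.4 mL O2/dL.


CO = HR*SV = 76*68/1000 = 5.168 L/min
a-v O2 diff = 18.7 - 12.4 = 6.3 mL/dL
VO2 = CO * (CaO2-CvO2) * 10 dL/L
VO2 = 5.168 * 6.3 * 10
VO2 = 325.6 mL/min


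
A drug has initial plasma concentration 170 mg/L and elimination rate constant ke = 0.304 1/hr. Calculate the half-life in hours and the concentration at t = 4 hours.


t_half = ln(2) / ke = 0.693147 / 0.304 = 2.28 hr
C(t) = C0 * exp(-ke*t) = 170 * exp(-0.304*4)
C(4) = 50.39 mg/L


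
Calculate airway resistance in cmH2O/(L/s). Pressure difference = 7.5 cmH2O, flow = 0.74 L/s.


R = dP / flow
R = 7.5 / 0.74
R = 10.14 cmH2O/(L/s)


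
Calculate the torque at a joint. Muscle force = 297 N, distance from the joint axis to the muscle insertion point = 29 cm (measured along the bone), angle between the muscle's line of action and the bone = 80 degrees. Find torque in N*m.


Torque = F * d * sin(theta)   (moment arm = d*sin(theta))
d = 29 cm = 0.29 m
Torque = 297 * 0.29 * sin(80)
Torque = 84.82 N*m


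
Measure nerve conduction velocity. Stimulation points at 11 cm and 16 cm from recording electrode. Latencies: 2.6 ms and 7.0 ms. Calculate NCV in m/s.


Distance = (16 - 11) / 100 = 0.05 m
dt = (7.0 - 2.6) / 1000 = 0.0044 s
NCV = dist / dt = 11.36 m/s


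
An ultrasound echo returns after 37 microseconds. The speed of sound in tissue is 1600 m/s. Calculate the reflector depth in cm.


depth = c * t / 2
t = 37 us = 3.7000e-05 s
depth = 1600 * 3.7000e-05 / 2
depth = 0.0296 m = 2.96 cm


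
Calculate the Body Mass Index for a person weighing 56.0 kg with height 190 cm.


BMI = weight / height^2
height = 190 cm = 1.9 m
BMI = 56.0 / 1.9^2
BMI = 15.51 kg/m^2


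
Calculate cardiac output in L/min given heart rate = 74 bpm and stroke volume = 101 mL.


CO = HR * SV
CO = 74 * 101 / 1000
CO = 7.474 L/min


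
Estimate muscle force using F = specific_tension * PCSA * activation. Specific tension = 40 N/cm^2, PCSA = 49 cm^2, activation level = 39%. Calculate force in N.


F = sigma * PCSA * activation
F = 40 * 49 * 0.39
F = 764.4 N


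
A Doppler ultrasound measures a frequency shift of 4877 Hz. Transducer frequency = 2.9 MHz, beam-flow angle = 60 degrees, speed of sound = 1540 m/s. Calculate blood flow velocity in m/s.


v = fd * c / (2 * f0 * cos(theta))
v = 4877 * 1540 / (2 * 2.9000e+06 * cos(60))
v = 2.59 m/s


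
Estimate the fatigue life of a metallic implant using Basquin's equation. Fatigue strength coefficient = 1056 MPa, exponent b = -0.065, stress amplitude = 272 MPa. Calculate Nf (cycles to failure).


sigma_a = sigma_f' * (2Nf)^b
2Nf = (sigma_a/sigma_f')^(1/b)
2Nf = (272/1056)^(1/-0.065)
2Nf = 1.1561128e+09
Nf = 5.7806e+08


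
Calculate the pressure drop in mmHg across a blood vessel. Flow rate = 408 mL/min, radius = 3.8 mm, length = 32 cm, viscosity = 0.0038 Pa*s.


dP = 8*mu*L*Q / (pi*r^4)
Q = 408 mL/min = 6.8e-06 m^3/s
dP = 100.983 Pa = 100.983 / 133.322 mmHg = 0.7574 mmHg


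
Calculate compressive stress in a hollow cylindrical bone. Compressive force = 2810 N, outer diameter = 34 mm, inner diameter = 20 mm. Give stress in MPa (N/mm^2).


A = pi*(r_o^2 - r_i^2)
r_o = 17 mm, r_i = 10 mm
A = 593.761 mm^2
sigma = F/A = 2810 / 593.761
sigma = 4.733 MPa


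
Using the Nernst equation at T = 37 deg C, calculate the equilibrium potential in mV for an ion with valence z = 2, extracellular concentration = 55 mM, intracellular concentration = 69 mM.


E = (RT/(zF)) * ln(C_out/C_in)
T = 37 + 273.15 = 310.15 K
E = (8.314 * 310.15 / (2 * 96485)) * ln(55/69)
E = -3.03 mV


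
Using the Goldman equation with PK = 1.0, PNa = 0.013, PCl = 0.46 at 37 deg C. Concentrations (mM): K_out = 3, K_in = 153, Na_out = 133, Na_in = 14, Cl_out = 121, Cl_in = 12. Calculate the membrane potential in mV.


Vm = (RT/F)*ln((PK*Ko + PNa*Nao + PCl*Cli)/(PK*Ki + PNa*Nai + PCl*Clo))
Numer = 10.249, Denom = 208.842
Vm = -80.56 mV


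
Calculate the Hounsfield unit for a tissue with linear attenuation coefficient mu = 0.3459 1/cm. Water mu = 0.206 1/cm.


HU = ((mu_tissue - mu_water) / mu_water) * 1000
HU = ((0.3459 - 0.206) / 0.206) * 1000
HU = 679.1


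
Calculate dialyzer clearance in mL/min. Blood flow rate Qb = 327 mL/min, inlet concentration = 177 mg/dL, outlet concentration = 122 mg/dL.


K = Qb * (Cb_in - Cb_out) / Cb_in
K = 327 * (177 - 122) / 177
K = 101.6 mL/min


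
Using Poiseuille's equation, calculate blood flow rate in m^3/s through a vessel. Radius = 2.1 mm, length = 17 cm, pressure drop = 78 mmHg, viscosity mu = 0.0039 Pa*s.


Q = pi*r^4*dP / (8*mu*L)
r = 0.0021 m, L = 0.17 m
dP = 78 mmHg = 10399.116 Pa
Q = 1.1979e-04 m^3/s


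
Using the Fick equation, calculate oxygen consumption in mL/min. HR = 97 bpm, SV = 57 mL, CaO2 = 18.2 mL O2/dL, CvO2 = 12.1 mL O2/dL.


CO = HR*SV = 97*57/1000 = 5.529 L/min
a-v O2 diff = 18.2 - 12.1 = 6.1 mL/dL
VO2 = CO * (CaO2-CvO2) * 10 dL/L
VO2 = 5.529 * 6.1 * 10
VO2 = 337.3 mL/min


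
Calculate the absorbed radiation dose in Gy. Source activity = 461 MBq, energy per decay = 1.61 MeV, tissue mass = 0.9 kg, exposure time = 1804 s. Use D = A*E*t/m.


A = 461 MBq = 4.6100e+08 Bq
E = 1.61 MeV = 2.57922e-13 J
D = A*E*t/m = 4.6100e+08*2.57922e-13*1804/0.9
D = 0.2383 Gy


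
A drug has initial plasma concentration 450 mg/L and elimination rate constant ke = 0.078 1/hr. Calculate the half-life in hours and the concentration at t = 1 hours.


t_half = ln(2) / ke = 0.693147 / 0.078 = 8.886 hr
C(t) = C0 * exp(-ke*t) = 450 * exp(-0.078*1)
C(1) = 416.2 mg/L


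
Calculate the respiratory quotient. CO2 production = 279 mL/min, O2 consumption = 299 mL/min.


RQ = VCO2 / VO2
RQ = 279 / 299
RQ = 0.9331


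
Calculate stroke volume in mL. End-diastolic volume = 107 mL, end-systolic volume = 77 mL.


SV = EDV - ESV
SV = 107 - 77
SV = 30 mL


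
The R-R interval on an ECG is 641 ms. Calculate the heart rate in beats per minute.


HR = 60 / RR_interval(s)
RR = 641 ms = 0.641 s
HR = 60 / 0.641 = 93.6 bpm


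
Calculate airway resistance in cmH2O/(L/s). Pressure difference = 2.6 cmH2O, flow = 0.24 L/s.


R = dP / flow
R = 2.6 / 0.24
R = 10.83 cmH2O/(L/s)


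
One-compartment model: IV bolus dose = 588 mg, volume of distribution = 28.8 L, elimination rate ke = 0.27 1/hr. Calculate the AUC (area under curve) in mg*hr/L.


C0 = Dose/Vd = 588/28.8 = 20.4167 mg/L
AUC = C0/ke = 20.4167/0.27
AUC = 75.62 mg*hr/L


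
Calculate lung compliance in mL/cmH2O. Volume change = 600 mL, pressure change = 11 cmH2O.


C = dV / dP
C = 600 / 11
C = 54.55 mL/cmH2O


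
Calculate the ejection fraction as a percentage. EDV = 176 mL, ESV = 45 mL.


SV = EDV - ESV = 176 - 45 = 131 mL
EF = SV/EDV * 100 = 131/176 * 100
EF = 74.43%


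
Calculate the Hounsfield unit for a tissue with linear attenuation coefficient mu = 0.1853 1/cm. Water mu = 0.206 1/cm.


HU = ((mu_tissue - mu_water) / mu_water) * 1000
HU = ((0.1853 - 0.206) / 0.206) * 1000
HU = -100.5


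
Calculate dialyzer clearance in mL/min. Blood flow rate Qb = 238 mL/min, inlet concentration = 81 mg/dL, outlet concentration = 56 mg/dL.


K = Qb * (Cb_in - Cb_out) / Cb_in
K = 238 * (81 - 56) / 81
K = 73.46 mL/min


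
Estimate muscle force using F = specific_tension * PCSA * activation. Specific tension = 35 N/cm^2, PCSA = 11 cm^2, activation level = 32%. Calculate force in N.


F = sigma * PCSA * activation
F = 35 * 11 * 0.32
F = 123.2 N


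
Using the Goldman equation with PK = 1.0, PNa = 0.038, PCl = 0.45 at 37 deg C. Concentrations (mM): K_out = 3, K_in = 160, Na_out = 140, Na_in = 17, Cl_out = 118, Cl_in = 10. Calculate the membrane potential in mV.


Vm = (RT/F)*ln((PK*Ko + PNa*Nao + PCl*Cli)/(PK*Ki + PNa*Nai + PCl*Clo))
Numer = 12.82, Denom = 213.746
Vm = -75.2 mV


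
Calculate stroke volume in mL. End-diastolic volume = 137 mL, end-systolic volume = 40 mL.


SV = EDV - ESV
SV = 137 - 40
SV = 97 mL


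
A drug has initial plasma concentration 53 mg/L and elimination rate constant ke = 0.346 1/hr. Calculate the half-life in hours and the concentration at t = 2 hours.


t_half = ln(2) / ke = 0.693147 / 0.346 = 2.003 hr
C(t) = C0 * exp(-ke*t) = 53 * exp(-0.346*2)
C(2) = 26.53 mg/L


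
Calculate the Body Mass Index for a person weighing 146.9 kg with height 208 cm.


BMI = weight / height^2
height = 208 cm = 2.08 m
BMI = 146.9 / 2.08^2
BMI = 33.95 kg/m^2


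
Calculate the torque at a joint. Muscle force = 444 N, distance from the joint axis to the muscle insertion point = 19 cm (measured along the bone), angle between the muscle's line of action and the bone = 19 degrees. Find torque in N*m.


Torque = F * d * sin(theta)   (moment arm = d*sin(theta))
d = 19 cm = 0.19 m
Torque = 444 * 0.19 * sin(19)
Torque = 27.46 N*m


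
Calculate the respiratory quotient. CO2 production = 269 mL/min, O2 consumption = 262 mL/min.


RQ = VCO2 / VO2
RQ = 269 / 262
RQ = 1.027


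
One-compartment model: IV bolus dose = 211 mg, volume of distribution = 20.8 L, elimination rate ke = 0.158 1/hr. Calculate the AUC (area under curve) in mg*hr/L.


C0 = Dose/Vd = 211/20.8 = 10.1442 mg/L
AUC = C0/ke = 10.1442/0.158
AUC = 64.2 mg*hr/L


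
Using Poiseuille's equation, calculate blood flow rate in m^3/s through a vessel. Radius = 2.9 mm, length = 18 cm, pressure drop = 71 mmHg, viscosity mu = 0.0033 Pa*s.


Q = pi*r^4*dP / (8*mu*L)
r = 0.0029 m, L = 0.18 m
dP = 71 mmHg = 9465.862 Pa
Q = 4.4261e-04 m^3/s


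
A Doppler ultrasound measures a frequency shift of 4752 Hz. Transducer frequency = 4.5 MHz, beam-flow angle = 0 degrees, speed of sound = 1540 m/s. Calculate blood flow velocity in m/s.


v = fd * c / (2 * f0 * cos(theta))
v = 4752 * 1540 / (2 * 4.5000e+06 * cos(0))
v = 0.8131 m/s


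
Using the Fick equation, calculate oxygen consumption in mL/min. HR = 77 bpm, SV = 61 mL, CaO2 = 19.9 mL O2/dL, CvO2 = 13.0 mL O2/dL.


CO = HR*SV = 77*61/1000 = 4.697 L/min
a-v O2 diff = 19.9 - 13.0 = 6.9 mL/dL
VO2 = CO * (CaO2-CvO2) * 10 dL/L
VO2 = 4.697 * 6.9 * 10
VO2 = 324.1 mL/min


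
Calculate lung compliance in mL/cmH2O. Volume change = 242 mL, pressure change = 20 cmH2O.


C = dV / dP
C = 242 / 20
C = 12.1 mL/cmH2O


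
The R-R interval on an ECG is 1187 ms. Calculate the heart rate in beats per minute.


HR = 60 / RR_interval(s)
RR = 1187 ms = 1.187 s
HR = 60 / 1.187 = 50.55 bpm


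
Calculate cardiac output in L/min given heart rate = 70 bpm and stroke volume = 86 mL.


CO = HR * SV
CO = 70 * 86 / 1000
CO = 6.02 L/min


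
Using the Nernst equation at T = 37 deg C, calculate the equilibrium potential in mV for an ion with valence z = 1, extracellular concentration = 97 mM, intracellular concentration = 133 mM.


E = (RT/(zF)) * ln(C_out/C_in)
T = 37 + 273.15 = 310.15 K
E = (8.314 * 310.15 / (1 * 96485)) * ln(97/133)
E = -8.436 mV


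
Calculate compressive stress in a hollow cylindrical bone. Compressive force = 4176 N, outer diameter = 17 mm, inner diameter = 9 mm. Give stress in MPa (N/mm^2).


A = pi*(r_o^2 - r_i^2)
r_o = 8.5 mm, r_i = 4.5 mm
A = 163.363 mm^2
sigma = F/A = 4176 / 163.363
sigma = 25.56 MPa


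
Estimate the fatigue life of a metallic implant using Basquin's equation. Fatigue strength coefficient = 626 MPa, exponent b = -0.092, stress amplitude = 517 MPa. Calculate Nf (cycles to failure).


sigma_a = sigma_f' * (2Nf)^b
2Nf = (sigma_a/sigma_f')^(1/b)
2Nf = (517/626)^(1/-0.092)
2Nf = 7.9999022
Nf = 4


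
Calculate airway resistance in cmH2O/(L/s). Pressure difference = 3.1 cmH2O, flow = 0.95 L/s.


R = dP / flow
R = 3.1 / 0.95
R = 3.263 cmH2O/(L/s)


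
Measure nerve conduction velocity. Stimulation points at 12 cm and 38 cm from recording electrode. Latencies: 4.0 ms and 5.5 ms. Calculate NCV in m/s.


Distance = (38 - 12) / 100 = 0.26 m
dt = (5.5 - 4.0) / 1000 = 0.0015 s
NCV = dist / dt = 173.3 m/s


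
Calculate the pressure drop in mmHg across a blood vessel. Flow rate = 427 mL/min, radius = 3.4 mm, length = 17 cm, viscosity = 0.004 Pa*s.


dP = 8*mu*L*Q / (pi*r^4)
Q = 427 mL/min = 7.11667e-06 m^3/s
dP = 92.2168 Pa = 92.2168 / 133.322 mmHg = 0.6917 mmHg


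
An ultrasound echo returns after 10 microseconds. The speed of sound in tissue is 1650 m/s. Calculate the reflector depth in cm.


depth = c * t / 2
t = 10 us = 1.0000e-05 s
depth = 1650 * 1.0000e-05 / 2
depth = 0.00825 m = 0.825 cm


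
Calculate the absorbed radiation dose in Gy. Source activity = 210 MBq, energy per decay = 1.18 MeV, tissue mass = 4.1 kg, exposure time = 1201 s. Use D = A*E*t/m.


A = 210 MBq = 2.1000e+08 Bq
E = 1.18 MeV = 1.89036e-13 J
D = A*E*t/m = 2.1000e+08*1.89036e-13*1201/4.1
D = 0.01163 Gy


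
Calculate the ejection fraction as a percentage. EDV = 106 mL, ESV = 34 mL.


SV = EDV - ESV = 106 - 34 = 72 mL
EF = SV/EDV * 100 = 72/106 * 100
EF = 67.92%


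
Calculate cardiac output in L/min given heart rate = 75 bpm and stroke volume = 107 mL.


CO = HR * SV
CO = 75 * 107 / 1000
CO = 8.025 L/min


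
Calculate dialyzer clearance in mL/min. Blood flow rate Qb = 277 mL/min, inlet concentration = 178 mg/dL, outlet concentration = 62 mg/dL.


K = Qb * (Cb_in - Cb_out) / Cb_in
K = 277 * (178 - 62) / 178
K = 180.5 mL/min


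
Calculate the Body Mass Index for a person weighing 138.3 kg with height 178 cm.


BMI = weight / height^2
height = 178 cm = 1.78 m
BMI = 138.3 / 1.78^2
BMI = 43.65 kg/m^2


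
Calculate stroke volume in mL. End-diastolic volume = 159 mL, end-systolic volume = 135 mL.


SV = EDV - ESV
SV = 159 - 135
SV = 24 mL


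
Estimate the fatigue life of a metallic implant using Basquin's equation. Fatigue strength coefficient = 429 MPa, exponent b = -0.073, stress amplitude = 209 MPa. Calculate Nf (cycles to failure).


sigma_a = sigma_f' * (2Nf)^b
2Nf = (sigma_a/sigma_f')^(1/b)
2Nf = (209/429)^(1/-0.073)
2Nf = 18977.236
Nf = 9489


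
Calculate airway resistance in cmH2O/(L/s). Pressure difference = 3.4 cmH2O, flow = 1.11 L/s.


R = dP / flow
R = 3.4 / 1.11
R = 3.063 cmH2O/(L/s)


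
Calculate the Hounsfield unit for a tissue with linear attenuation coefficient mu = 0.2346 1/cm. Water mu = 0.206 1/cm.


HU = ((mu_tissue - mu_water) / mu_water) * 1000
HU = ((0.2346 - 0.206) / 0.206) * 1000
HU = 138.8


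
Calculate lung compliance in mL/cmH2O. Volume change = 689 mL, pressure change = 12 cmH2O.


C = dV / dP
C = 689 / 12
C = 57.42 mL/cmH2O


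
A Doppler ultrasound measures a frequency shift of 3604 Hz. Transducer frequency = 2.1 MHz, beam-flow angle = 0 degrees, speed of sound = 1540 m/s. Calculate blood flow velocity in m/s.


v = fd * c / (2 * f0 * cos(theta))
v = 3604 * 1540 / (2 * 2.1000e+06 * cos(0))
v = 1.321 m/s


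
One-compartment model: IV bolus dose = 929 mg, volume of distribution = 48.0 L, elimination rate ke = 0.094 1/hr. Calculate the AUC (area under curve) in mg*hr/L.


C0 = Dose/Vd = 929/48.0 = 19.3542 mg/L
AUC = C0/ke = 19.3542/0.094
AUC = 205.9 mg*hr/L


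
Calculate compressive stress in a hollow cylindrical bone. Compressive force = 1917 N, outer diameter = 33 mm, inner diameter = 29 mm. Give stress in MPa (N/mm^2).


A = pi*(r_o^2 - r_i^2)
r_o = 16.5 mm, r_i = 14.5 mm
A = 194.779 mm^2
sigma = F/A = 1917 / 194.779
sigma = 9.842 MPa


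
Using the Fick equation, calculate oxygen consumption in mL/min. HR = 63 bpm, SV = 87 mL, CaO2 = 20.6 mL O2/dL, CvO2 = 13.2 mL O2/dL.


CO = HR*SV = 63*87/1000 = 5.481 L/min
a-v O2 diff = 20.6 - 13.2 = 7.4 mL/dL
VO2 = CO * (CaO2-CvO2) * 10 dL/L
VO2 = 5.481 * 7.4 * 10
VO2 = 405.6 mL/min


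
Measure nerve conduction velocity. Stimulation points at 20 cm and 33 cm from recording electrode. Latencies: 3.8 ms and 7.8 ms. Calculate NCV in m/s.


Distance = (33 - 20) / 100 = 0.13 m
dt = (7.8 - 3.8) / 1000 = 0.004 s
NCV = dist / dt = 32.5 m/s


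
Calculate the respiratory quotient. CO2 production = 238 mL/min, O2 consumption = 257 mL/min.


RQ = VCO2 / VO2
RQ = 238 / 257
RQ = 0.9261


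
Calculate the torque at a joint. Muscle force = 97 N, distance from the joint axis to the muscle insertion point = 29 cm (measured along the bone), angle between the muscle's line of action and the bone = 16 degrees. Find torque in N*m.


Torque = F * d * sin(theta)   (moment arm = d*sin(theta))
d = 29 cm = 0.29 m
Torque = 97 * 0.29 * sin(16)
Torque = 7.754 N*m


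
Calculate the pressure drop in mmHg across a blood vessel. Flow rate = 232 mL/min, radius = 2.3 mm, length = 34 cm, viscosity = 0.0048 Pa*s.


dP = 8*mu*L*Q / (pi*r^4)
Q = 232 mL/min = 3.86667e-06 m^3/s
dP = 574.23 Pa = 574.23 / 133.322 mmHg = 4.307 mmHg


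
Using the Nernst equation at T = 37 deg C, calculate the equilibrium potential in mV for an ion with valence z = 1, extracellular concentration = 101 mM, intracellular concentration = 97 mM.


E = (RT/(zF)) * ln(C_out/C_in)
T = 37 + 273.15 = 310.15 K
E = (8.314 * 310.15 / (1 * 96485)) * ln(101/97)
E = 1.08 mV


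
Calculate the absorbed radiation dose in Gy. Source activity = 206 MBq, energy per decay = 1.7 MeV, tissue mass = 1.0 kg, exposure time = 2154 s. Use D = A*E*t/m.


A = 206 MBq = 2.0600e+08 Bq
E = 1.7 MeV = 2.7234e-13 J
D = A*E*t/m = 2.0600e+08*2.7234e-13*2154/1.0
D = 0.1208 Gy


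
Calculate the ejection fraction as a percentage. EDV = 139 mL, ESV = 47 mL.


SV = EDV - ESV = 139 - 47 = 92 mL
EF = SV/EDV * 100 = 92/139 * 100
EF = 66.19%


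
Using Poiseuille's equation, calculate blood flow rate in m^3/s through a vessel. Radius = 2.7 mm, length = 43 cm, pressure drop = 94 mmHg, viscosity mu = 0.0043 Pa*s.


Q = pi*r^4*dP / (8*mu*L)
r = 0.0027 m, L = 0.43 m
dP = 94 mmHg = 12532.268 Pa
Q = 1.4145e-04 m^3/s


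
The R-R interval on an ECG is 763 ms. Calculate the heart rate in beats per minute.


HR = 60 / RR_interval(s)
RR = 763 ms = 0.763 s
HR = 60 / 0.763 = 78.64 bpm


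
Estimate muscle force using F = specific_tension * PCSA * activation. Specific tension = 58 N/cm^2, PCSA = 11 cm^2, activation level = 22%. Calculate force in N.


F = sigma * PCSA * activation
F = 58 * 11 * 0.22
F = 140.4 N


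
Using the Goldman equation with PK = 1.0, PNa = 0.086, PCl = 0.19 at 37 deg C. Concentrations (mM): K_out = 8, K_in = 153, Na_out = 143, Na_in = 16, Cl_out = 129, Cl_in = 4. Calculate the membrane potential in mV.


Vm = (RT/F)*ln((PK*Ko + PNa*Nao + PCl*Cli)/(PK*Ki + PNa*Nai + PCl*Clo))
Numer = 21.058, Denom = 178.886
Vm = -57.18 mV


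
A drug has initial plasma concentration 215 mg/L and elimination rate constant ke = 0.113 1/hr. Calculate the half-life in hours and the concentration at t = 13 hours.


t_half = ln(2) / ke = 0.693147 / 0.113 = 6.134 hr
C(t) = C0 * exp(-ke*t) = 215 * exp(-0.113*13)
C(13) = 49.48 mg/L


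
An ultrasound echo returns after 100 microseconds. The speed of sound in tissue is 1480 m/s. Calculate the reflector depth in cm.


depth = c * t / 2
t = 100 us = 1.0000e-04 s
depth = 1480 * 1.0000e-04 / 2
depth = 0.074 m = 7.4 cm


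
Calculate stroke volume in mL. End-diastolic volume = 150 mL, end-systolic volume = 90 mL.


SV = EDV - ESV
SV = 150 - 90
SV = 60 mL


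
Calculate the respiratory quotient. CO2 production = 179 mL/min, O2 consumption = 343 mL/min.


RQ = VCO2 / VO2
RQ = 179 / 343
RQ = 0.5219


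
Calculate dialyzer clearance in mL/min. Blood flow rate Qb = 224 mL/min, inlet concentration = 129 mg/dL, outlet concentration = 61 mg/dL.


K = Qb * (Cb_in - Cb_out) / Cb_in
K = 224 * (129 - 61) / 129
K = 118.1 mL/min


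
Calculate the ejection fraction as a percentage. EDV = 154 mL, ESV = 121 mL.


SV = EDV - ESV = 154 - 121 = 33 mL
EF = SV/EDV * 100 = 33/154 * 100
EF = 21.43%


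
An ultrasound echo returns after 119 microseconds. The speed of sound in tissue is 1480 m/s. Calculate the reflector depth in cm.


depth = c * t / 2
t = 119 us = 1.1900e-04 s
depth = 1480 * 1.1900e-04 / 2
depth = 0.08806 m = 8.806 cm


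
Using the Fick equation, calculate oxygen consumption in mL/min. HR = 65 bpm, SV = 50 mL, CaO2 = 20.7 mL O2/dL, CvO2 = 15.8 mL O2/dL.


CO = HR*SV = 65*50/1000 = 3.25 L/min
a-v O2 diff = 20.7 - 15.8 = 4.9 mL/dL
VO2 = CO * (CaO2-CvO2) * 10 dL/L
VO2 = 3.25 * 4.9 * 10
VO2 = 159.2 mL/min


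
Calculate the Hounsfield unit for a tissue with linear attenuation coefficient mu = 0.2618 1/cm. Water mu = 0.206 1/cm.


HU = ((mu_tissue - mu_water) / mu_water) * 1000
HU = ((0.2618 - 0.206) / 0.206) * 1000
HU = 270.9


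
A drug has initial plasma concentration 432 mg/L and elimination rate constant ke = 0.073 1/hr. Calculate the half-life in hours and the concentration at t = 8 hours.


t_half = ln(2) / ke = 0.693147 / 0.073 = 9.495 hr
C(t) = C0 * exp(-ke*t) = 432 * exp(-0.073*8)
C(8) = 240.9 mg/L


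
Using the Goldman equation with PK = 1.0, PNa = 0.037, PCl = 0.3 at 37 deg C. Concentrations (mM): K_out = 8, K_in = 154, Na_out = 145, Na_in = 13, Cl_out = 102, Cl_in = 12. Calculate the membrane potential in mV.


Vm = (RT/F)*ln((PK*Ko + PNa*Nao + PCl*Cli)/(PK*Ki + PNa*Nai + PCl*Clo))
Numer = 16.965, Denom = 185.081
Vm = -63.86 mV


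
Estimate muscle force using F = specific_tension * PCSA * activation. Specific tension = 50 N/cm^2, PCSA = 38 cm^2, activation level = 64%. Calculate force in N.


F = sigma * PCSA * activation
F = 50 * 38 * 0.64
F = 1216 N


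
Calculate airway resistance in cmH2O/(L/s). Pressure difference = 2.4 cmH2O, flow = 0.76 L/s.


R = dP / flow
R = 2.4 / 0.76
R = 3.158 cmH2O/(L/s)


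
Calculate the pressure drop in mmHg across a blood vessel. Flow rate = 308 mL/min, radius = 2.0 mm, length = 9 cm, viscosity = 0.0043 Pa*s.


dP = 8*mu*L*Q / (pi*r^4)
Q = 308 mL/min = 5.13333e-06 m^3/s
dP = 316.177 Pa = 316.177 / 133.322 mmHg = 2.372 mmHg


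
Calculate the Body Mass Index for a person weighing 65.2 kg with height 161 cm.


BMI = weight / height^2
height = 161 cm = 1.61 m
BMI = 65.2 / 1.61^2
BMI = 25.15 kg/m^2


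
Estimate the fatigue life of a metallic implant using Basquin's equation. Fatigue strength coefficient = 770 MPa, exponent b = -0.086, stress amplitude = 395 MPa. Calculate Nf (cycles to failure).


sigma_a = sigma_f' * (2Nf)^b
2Nf = (sigma_a/sigma_f')^(1/b)
2Nf = (395/770)^(1/-0.086)
2Nf = 2348.8547
Nf = 1174


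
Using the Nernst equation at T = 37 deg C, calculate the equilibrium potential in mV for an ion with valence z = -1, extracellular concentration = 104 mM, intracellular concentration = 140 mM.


E = (RT/(zF)) * ln(C_out/C_in)
T = 37 + 273.15 = 310.15 K
E = (8.314 * 310.15 / (-1 * 96485)) * ln(104/140)
E = 7.944 mV


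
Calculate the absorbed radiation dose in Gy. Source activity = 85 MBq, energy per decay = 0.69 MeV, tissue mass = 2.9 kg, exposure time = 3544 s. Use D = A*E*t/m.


A = 85 MBq = 8.5000e+07 Bq
E = 0.69 MeV = 1.10538e-13 J
D = A*E*t/m = 8.5000e+07*1.10538e-13*3544/2.9
D = 0.01148 Gy


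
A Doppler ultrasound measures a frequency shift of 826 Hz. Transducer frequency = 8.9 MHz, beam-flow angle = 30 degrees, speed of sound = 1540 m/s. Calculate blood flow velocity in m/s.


v = fd * c / (2 * f0 * cos(theta))
v = 826 * 1540 / (2 * 8.9000e+06 * cos(30))
v = 0.08252 m/s


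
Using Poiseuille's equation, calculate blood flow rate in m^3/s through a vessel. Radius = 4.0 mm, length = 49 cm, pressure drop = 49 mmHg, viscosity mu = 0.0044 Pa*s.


Q = pi*r^4*dP / (8*mu*L)
r = 0.004 m, L = 0.49 m
dP = 49 mmHg = 6532.778 Pa
Q = 3.0461e-04 m^3/s


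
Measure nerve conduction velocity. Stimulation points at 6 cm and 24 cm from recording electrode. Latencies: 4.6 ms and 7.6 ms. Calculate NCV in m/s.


Distance = (24 - 6) / 100 = 0.18 m
dt = (7.6 - 4.6) / 1000 = 0.003 s
NCV = dist / dt = 60 m/s


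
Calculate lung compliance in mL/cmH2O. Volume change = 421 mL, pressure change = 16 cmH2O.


C = dV / dP
C = 421 / 16
C = 26.31 mL/cmH2O


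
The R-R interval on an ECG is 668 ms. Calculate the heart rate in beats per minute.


HR = 60 / RR_interval(s)
RR = 668 ms = 0.668 s
HR = 60 / 0.668 = 89.82 bpm


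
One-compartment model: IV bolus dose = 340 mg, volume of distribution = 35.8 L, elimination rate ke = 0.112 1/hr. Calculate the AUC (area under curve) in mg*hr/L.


C0 = Dose/Vd = 340/35.8 = 9.49721 mg/L
AUC = C0/ke = 9.49721/0.112
AUC = 84.8 mg*hr/L


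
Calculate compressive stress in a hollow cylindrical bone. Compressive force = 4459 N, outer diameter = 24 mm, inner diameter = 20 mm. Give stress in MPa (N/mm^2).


A = pi*(r_o^2 - r_i^2)
r_o = 12 mm, r_i = 10 mm
A = 138.23 mm^2
sigma = F/A = 4459 / 138.23
sigma = 32.26 MPa


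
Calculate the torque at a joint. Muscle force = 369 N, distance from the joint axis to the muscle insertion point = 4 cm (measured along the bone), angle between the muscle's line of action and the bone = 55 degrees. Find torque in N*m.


Torque = F * d * sin(theta)   (moment arm = d*sin(theta))
d = 4 cm = 0.04 m
Torque = 369 * 0.04 * sin(55)
Torque = 12.09 N*m


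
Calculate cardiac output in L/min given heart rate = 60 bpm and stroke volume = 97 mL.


CO = HR * SV
CO = 60 * 97 / 1000
CO = 5.82 L/min


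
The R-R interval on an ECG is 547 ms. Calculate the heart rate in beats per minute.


HR = 60 / RR_interval(s)
RR = 547 ms = 0.547 s
HR = 60 / 0.547 = 109.7 bpm


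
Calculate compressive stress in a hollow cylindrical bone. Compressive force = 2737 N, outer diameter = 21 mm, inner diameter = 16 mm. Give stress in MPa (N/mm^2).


A = pi*(r_o^2 - r_i^2)
r_o = 10.5 mm, r_i = 8 mm
A = 145.299 mm^2
sigma = F/A = 2737 / 145.299
sigma = 18.84 MPa


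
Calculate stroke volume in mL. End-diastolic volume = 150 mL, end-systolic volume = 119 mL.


SV = EDV - ESV
SV = 150 - 119
SV = 31 mL


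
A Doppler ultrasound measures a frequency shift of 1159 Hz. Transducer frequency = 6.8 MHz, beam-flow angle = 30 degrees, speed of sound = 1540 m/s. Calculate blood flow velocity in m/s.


v = fd * c / (2 * f0 * cos(theta))
v = 1159 * 1540 / (2 * 6.8000e+06 * cos(30))
v = 0.1515 m/s


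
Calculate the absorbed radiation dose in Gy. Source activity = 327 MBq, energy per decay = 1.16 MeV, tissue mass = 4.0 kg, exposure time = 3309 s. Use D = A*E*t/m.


A = 327 MBq = 3.2700e+08 Bq
E = 1.16 MeV = 1.85832e-13 J
D = A*E*t/m = 3.2700e+08*1.85832e-13*3309/4.0
D = 0.05027 Gy


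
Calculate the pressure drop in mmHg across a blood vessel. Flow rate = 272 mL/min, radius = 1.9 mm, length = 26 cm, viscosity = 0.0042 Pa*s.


dP = 8*mu*L*Q / (pi*r^4)
Q = 272 mL/min = 4.53333e-06 m^3/s
dP = 967.31 Pa = 967.31 / 133.322 mmHg = 7.255 mmHg


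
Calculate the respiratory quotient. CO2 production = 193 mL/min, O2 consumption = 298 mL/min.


RQ = VCO2 / VO2
RQ = 193 / 298
RQ = 0.6477


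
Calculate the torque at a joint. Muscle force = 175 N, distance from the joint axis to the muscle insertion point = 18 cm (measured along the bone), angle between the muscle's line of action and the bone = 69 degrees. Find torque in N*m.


Torque = F * d * sin(theta)   (moment arm = d*sin(theta))
d = 18 cm = 0.18 m
Torque = 175 * 0.18 * sin(69)
Torque = 29.41 N*m


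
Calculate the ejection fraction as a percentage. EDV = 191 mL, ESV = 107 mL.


SV = EDV - ESV = 191 - 107 = 84 mL
EF = SV/EDV * 100 = 84/191 * 100
EF = 43.98%


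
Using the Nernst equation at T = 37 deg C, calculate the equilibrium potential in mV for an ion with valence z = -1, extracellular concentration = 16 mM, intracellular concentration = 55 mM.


E = (RT/(zF)) * ln(C_out/C_in)
T = 37 + 273.15 = 310.15 K
E = (8.314 * 310.15 / (-1 * 96485)) * ln(16/55)
E = 33 mV


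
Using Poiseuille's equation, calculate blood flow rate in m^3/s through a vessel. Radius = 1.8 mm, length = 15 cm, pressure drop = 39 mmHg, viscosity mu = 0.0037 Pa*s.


Q = pi*r^4*dP / (8*mu*L)
r = 0.0018 m, L = 0.15 m
dP = 39 mmHg = 5199.558 Pa
Q = 3.8621e-05 m^3/s


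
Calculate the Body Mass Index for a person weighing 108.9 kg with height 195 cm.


BMI = weight / height^2
height = 195 cm = 1.95 m
BMI = 108.9 / 1.95^2
BMI = 28.64 kg/m^2


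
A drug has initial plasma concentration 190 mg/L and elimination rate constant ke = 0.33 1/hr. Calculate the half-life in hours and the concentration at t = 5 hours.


t_half = ln(2) / ke = 0.693147 / 0.33 = 2.1 hr
C(t) = C0 * exp(-ke*t) = 190 * exp(-0.33*5)
C(5) = 36.49 mg/L


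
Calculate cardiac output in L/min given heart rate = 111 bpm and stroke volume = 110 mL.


CO = HR * SV
CO = 111 * 110 / 1000
CO = 12.21 L/min


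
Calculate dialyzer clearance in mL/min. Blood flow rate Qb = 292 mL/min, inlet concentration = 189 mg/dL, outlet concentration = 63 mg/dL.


K = Qb * (Cb_in - Cb_out) / Cb_in
K = 292 * (189 - 63) / 189
K = 194.7 mL/min


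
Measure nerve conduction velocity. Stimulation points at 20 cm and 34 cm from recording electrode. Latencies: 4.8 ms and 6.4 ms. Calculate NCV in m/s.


Distance = (34 - 20) / 100 = 0.14 m
dt = (6.4 - 4.8) / 1000 = 0.0016 s
NCV = dist / dt = 87.5 m/s


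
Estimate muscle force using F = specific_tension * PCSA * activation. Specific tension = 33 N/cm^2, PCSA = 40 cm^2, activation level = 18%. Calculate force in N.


F = sigma * PCSA * activation
F = 33 * 40 * 0.18
F = 237.6 N


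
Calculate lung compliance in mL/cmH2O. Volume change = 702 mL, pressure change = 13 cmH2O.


C = dV / dP
C = 702 / 13
C = 54 mL/cmH2O


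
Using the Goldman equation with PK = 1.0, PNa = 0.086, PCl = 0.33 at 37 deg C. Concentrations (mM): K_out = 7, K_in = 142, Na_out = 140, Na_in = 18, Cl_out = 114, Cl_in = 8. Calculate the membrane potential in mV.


Vm = (RT/F)*ln((PK*Ko + PNa*Nao + PCl*Cli)/(PK*Ki + PNa*Nai + PCl*Clo))
Numer = 21.68, Denom = 181.168
Vm = -56.74 mV


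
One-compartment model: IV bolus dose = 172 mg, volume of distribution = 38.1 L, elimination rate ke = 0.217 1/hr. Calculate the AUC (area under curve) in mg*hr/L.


C0 = Dose/Vd = 172/38.1 = 4.51444 mg/L
AUC = C0/ke = 4.51444/0.217
AUC = 20.8 mg*hr/L


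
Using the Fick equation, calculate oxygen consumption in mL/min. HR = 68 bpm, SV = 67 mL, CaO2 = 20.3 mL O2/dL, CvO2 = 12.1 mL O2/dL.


CO = HR*SV = 68*67/1000 = 4.556 L/min
a-v O2 diff = 20.3 - 12.1 = 8.2 mL/dL
VO2 = CO * (CaO2-CvO2) * 10 dL/L
VO2 = 4.556 * 8.2 * 10
VO2 = 373.6 mL/min


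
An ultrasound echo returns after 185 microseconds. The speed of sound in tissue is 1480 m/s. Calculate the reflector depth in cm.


depth = c * t / 2
t = 185 us = 1.8500e-04 s
depth = 1480 * 1.8500e-04 / 2
depth = 0.1369 m = 13.69 cm


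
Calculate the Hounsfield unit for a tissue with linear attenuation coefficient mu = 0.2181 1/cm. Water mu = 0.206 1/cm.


HU = ((mu_tissue - mu_water) / mu_water) * 1000
HU = ((0.2181 - 0.206) / 0.206) * 1000
HU = 58.74


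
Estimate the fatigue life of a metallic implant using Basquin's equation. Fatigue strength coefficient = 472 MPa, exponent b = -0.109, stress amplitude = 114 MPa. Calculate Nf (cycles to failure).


sigma_a = sigma_f' * (2Nf)^b
2Nf = (sigma_a/sigma_f')^(1/b)
2Nf = (114/472)^(1/-0.109)
2Nf = 458027.19
Nf = 2.29e+05


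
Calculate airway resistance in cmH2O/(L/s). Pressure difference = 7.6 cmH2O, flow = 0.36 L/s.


R = dP / flow
R = 7.6 / 0.36
R = 21.11 cmH2O/(L/s)


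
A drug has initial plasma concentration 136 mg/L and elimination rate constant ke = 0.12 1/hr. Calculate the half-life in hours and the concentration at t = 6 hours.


t_half = ln(2) / ke = 0.693147 / 0.12 = 5.776 hr
C(t) = C0 * exp(-ke*t) = 136 * exp(-0.12*6)
C(6) = 66.2 mg/L


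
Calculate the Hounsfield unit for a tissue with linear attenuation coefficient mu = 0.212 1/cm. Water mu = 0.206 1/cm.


HU = ((mu_tissue - mu_water) / mu_water) * 1000
HU = ((0.212 - 0.206) / 0.206) * 1000
HU = 29.13
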